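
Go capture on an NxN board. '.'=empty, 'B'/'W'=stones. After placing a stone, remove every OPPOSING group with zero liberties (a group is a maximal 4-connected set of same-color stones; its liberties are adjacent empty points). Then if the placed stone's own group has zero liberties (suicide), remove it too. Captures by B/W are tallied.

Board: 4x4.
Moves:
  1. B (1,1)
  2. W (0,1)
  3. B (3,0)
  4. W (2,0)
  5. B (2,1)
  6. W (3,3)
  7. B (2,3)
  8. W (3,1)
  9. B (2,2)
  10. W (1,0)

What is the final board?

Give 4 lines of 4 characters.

Answer: .W..
WB..
WBBB
.W.W

Derivation:
Move 1: B@(1,1) -> caps B=0 W=0
Move 2: W@(0,1) -> caps B=0 W=0
Move 3: B@(3,0) -> caps B=0 W=0
Move 4: W@(2,0) -> caps B=0 W=0
Move 5: B@(2,1) -> caps B=0 W=0
Move 6: W@(3,3) -> caps B=0 W=0
Move 7: B@(2,3) -> caps B=0 W=0
Move 8: W@(3,1) -> caps B=0 W=1
Move 9: B@(2,2) -> caps B=0 W=1
Move 10: W@(1,0) -> caps B=0 W=1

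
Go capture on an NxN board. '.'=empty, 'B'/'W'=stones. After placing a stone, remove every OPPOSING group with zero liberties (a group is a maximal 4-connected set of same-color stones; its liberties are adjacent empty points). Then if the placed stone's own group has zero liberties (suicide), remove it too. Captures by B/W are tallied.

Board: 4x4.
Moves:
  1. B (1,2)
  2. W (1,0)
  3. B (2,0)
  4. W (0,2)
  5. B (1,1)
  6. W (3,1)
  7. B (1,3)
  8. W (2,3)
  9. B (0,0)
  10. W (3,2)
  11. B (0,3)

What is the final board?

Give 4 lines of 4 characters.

Move 1: B@(1,2) -> caps B=0 W=0
Move 2: W@(1,0) -> caps B=0 W=0
Move 3: B@(2,0) -> caps B=0 W=0
Move 4: W@(0,2) -> caps B=0 W=0
Move 5: B@(1,1) -> caps B=0 W=0
Move 6: W@(3,1) -> caps B=0 W=0
Move 7: B@(1,3) -> caps B=0 W=0
Move 8: W@(2,3) -> caps B=0 W=0
Move 9: B@(0,0) -> caps B=1 W=0
Move 10: W@(3,2) -> caps B=1 W=0
Move 11: B@(0,3) -> caps B=1 W=0

Answer: B.WB
.BBB
B..W
.WW.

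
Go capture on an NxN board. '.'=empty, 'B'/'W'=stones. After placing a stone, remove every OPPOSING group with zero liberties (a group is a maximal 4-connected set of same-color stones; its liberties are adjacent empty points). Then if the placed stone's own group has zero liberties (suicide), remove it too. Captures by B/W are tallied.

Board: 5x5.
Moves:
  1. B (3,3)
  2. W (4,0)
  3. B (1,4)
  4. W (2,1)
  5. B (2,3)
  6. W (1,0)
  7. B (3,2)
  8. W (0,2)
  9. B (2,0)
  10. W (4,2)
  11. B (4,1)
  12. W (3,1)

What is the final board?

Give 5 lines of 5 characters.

Move 1: B@(3,3) -> caps B=0 W=0
Move 2: W@(4,0) -> caps B=0 W=0
Move 3: B@(1,4) -> caps B=0 W=0
Move 4: W@(2,1) -> caps B=0 W=0
Move 5: B@(2,3) -> caps B=0 W=0
Move 6: W@(1,0) -> caps B=0 W=0
Move 7: B@(3,2) -> caps B=0 W=0
Move 8: W@(0,2) -> caps B=0 W=0
Move 9: B@(2,0) -> caps B=0 W=0
Move 10: W@(4,2) -> caps B=0 W=0
Move 11: B@(4,1) -> caps B=0 W=0
Move 12: W@(3,1) -> caps B=0 W=1

Answer: ..W..
W...B
BW.B.
.WBB.
W.W..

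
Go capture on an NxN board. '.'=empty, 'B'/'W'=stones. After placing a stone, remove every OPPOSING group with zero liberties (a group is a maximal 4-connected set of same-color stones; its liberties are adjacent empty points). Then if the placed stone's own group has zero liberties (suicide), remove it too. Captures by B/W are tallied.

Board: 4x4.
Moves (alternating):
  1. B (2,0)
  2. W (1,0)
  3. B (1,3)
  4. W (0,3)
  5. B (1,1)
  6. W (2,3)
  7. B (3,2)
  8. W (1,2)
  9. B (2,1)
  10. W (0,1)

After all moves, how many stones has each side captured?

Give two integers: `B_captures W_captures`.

Answer: 0 1

Derivation:
Move 1: B@(2,0) -> caps B=0 W=0
Move 2: W@(1,0) -> caps B=0 W=0
Move 3: B@(1,3) -> caps B=0 W=0
Move 4: W@(0,3) -> caps B=0 W=0
Move 5: B@(1,1) -> caps B=0 W=0
Move 6: W@(2,3) -> caps B=0 W=0
Move 7: B@(3,2) -> caps B=0 W=0
Move 8: W@(1,2) -> caps B=0 W=1
Move 9: B@(2,1) -> caps B=0 W=1
Move 10: W@(0,1) -> caps B=0 W=1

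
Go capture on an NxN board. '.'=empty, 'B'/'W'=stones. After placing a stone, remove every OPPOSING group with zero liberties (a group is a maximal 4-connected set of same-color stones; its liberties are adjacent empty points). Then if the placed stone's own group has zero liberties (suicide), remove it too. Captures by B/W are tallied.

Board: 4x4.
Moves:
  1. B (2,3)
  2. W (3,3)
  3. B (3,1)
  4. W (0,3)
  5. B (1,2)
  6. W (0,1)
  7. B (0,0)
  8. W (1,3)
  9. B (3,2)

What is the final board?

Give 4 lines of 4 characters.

Move 1: B@(2,3) -> caps B=0 W=0
Move 2: W@(3,3) -> caps B=0 W=0
Move 3: B@(3,1) -> caps B=0 W=0
Move 4: W@(0,3) -> caps B=0 W=0
Move 5: B@(1,2) -> caps B=0 W=0
Move 6: W@(0,1) -> caps B=0 W=0
Move 7: B@(0,0) -> caps B=0 W=0
Move 8: W@(1,3) -> caps B=0 W=0
Move 9: B@(3,2) -> caps B=1 W=0

Answer: BW.W
..BW
...B
.BB.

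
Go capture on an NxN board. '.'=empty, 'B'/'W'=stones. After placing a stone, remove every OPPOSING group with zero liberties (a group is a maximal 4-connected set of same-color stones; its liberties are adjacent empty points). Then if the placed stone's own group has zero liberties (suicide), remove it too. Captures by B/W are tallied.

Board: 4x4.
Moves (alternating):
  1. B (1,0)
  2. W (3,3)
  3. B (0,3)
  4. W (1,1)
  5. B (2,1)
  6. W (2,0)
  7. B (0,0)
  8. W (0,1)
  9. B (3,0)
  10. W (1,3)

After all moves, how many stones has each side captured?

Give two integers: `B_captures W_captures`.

Answer: 0 2

Derivation:
Move 1: B@(1,0) -> caps B=0 W=0
Move 2: W@(3,3) -> caps B=0 W=0
Move 3: B@(0,3) -> caps B=0 W=0
Move 4: W@(1,1) -> caps B=0 W=0
Move 5: B@(2,1) -> caps B=0 W=0
Move 6: W@(2,0) -> caps B=0 W=0
Move 7: B@(0,0) -> caps B=0 W=0
Move 8: W@(0,1) -> caps B=0 W=2
Move 9: B@(3,0) -> caps B=0 W=2
Move 10: W@(1,3) -> caps B=0 W=2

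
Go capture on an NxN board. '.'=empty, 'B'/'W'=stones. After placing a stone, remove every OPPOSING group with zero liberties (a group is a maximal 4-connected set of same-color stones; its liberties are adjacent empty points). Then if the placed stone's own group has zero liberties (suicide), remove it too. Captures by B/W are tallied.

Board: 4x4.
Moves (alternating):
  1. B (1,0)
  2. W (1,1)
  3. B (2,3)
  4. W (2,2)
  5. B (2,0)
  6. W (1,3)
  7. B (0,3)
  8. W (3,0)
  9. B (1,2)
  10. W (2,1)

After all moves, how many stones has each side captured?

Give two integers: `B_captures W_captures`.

Move 1: B@(1,0) -> caps B=0 W=0
Move 2: W@(1,1) -> caps B=0 W=0
Move 3: B@(2,3) -> caps B=0 W=0
Move 4: W@(2,2) -> caps B=0 W=0
Move 5: B@(2,0) -> caps B=0 W=0
Move 6: W@(1,3) -> caps B=0 W=0
Move 7: B@(0,3) -> caps B=0 W=0
Move 8: W@(3,0) -> caps B=0 W=0
Move 9: B@(1,2) -> caps B=1 W=0
Move 10: W@(2,1) -> caps B=1 W=0

Answer: 1 0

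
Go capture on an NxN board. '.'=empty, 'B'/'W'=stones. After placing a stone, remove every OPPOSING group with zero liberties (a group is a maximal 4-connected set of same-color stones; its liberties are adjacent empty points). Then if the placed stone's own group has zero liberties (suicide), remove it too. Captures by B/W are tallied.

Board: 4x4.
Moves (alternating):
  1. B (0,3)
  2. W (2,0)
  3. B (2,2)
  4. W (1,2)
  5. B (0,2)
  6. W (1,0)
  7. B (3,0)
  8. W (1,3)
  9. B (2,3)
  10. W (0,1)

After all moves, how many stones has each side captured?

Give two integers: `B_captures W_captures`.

Answer: 0 2

Derivation:
Move 1: B@(0,3) -> caps B=0 W=0
Move 2: W@(2,0) -> caps B=0 W=0
Move 3: B@(2,2) -> caps B=0 W=0
Move 4: W@(1,2) -> caps B=0 W=0
Move 5: B@(0,2) -> caps B=0 W=0
Move 6: W@(1,0) -> caps B=0 W=0
Move 7: B@(3,0) -> caps B=0 W=0
Move 8: W@(1,3) -> caps B=0 W=0
Move 9: B@(2,3) -> caps B=0 W=0
Move 10: W@(0,1) -> caps B=0 W=2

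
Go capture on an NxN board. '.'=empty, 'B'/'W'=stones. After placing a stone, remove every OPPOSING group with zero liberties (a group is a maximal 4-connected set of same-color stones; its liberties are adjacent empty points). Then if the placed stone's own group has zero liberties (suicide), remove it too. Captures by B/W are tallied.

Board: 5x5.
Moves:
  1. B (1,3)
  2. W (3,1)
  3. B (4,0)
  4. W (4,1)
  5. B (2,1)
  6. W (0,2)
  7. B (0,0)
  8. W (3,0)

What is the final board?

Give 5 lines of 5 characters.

Answer: B.W..
...B.
.B...
WW...
.W...

Derivation:
Move 1: B@(1,3) -> caps B=0 W=0
Move 2: W@(3,1) -> caps B=0 W=0
Move 3: B@(4,0) -> caps B=0 W=0
Move 4: W@(4,1) -> caps B=0 W=0
Move 5: B@(2,1) -> caps B=0 W=0
Move 6: W@(0,2) -> caps B=0 W=0
Move 7: B@(0,0) -> caps B=0 W=0
Move 8: W@(3,0) -> caps B=0 W=1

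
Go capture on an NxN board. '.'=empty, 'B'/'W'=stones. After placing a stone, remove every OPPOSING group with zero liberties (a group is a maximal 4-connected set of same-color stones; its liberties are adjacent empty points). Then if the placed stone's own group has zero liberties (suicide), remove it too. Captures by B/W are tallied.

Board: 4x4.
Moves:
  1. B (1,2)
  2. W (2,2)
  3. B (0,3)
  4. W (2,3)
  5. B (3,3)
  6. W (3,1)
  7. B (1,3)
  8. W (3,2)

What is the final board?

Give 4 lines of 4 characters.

Answer: ...B
..BB
..WW
.WW.

Derivation:
Move 1: B@(1,2) -> caps B=0 W=0
Move 2: W@(2,2) -> caps B=0 W=0
Move 3: B@(0,3) -> caps B=0 W=0
Move 4: W@(2,3) -> caps B=0 W=0
Move 5: B@(3,3) -> caps B=0 W=0
Move 6: W@(3,1) -> caps B=0 W=0
Move 7: B@(1,3) -> caps B=0 W=0
Move 8: W@(3,2) -> caps B=0 W=1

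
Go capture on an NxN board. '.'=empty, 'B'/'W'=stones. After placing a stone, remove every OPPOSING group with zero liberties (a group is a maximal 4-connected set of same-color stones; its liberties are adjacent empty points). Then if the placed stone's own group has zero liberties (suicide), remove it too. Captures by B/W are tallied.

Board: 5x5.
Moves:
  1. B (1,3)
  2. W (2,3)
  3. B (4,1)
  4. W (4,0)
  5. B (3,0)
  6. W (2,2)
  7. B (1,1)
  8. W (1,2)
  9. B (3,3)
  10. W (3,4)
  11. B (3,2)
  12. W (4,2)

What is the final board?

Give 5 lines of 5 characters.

Answer: .....
.BWB.
..WW.
B.BBW
.BW..

Derivation:
Move 1: B@(1,3) -> caps B=0 W=0
Move 2: W@(2,3) -> caps B=0 W=0
Move 3: B@(4,1) -> caps B=0 W=0
Move 4: W@(4,0) -> caps B=0 W=0
Move 5: B@(3,0) -> caps B=1 W=0
Move 6: W@(2,2) -> caps B=1 W=0
Move 7: B@(1,1) -> caps B=1 W=0
Move 8: W@(1,2) -> caps B=1 W=0
Move 9: B@(3,3) -> caps B=1 W=0
Move 10: W@(3,4) -> caps B=1 W=0
Move 11: B@(3,2) -> caps B=1 W=0
Move 12: W@(4,2) -> caps B=1 W=0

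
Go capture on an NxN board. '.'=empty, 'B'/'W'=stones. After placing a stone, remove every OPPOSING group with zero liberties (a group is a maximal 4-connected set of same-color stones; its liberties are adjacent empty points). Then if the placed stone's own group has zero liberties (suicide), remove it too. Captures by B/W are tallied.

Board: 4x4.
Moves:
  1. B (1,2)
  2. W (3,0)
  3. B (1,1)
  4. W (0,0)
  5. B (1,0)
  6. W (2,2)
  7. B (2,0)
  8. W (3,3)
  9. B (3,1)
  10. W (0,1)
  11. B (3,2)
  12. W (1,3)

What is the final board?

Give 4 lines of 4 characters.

Answer: WW..
BBBW
B.W.
.BBW

Derivation:
Move 1: B@(1,2) -> caps B=0 W=0
Move 2: W@(3,0) -> caps B=0 W=0
Move 3: B@(1,1) -> caps B=0 W=0
Move 4: W@(0,0) -> caps B=0 W=0
Move 5: B@(1,0) -> caps B=0 W=0
Move 6: W@(2,2) -> caps B=0 W=0
Move 7: B@(2,0) -> caps B=0 W=0
Move 8: W@(3,3) -> caps B=0 W=0
Move 9: B@(3,1) -> caps B=1 W=0
Move 10: W@(0,1) -> caps B=1 W=0
Move 11: B@(3,2) -> caps B=1 W=0
Move 12: W@(1,3) -> caps B=1 W=0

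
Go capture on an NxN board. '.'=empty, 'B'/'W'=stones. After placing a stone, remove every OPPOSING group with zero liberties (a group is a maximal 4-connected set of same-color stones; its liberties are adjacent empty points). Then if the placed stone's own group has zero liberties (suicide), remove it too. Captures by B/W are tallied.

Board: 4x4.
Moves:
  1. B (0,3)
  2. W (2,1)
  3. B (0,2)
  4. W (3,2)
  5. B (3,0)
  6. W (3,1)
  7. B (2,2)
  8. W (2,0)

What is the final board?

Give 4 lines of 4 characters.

Answer: ..BB
....
WWB.
.WW.

Derivation:
Move 1: B@(0,3) -> caps B=0 W=0
Move 2: W@(2,1) -> caps B=0 W=0
Move 3: B@(0,2) -> caps B=0 W=0
Move 4: W@(3,2) -> caps B=0 W=0
Move 5: B@(3,0) -> caps B=0 W=0
Move 6: W@(3,1) -> caps B=0 W=0
Move 7: B@(2,2) -> caps B=0 W=0
Move 8: W@(2,0) -> caps B=0 W=1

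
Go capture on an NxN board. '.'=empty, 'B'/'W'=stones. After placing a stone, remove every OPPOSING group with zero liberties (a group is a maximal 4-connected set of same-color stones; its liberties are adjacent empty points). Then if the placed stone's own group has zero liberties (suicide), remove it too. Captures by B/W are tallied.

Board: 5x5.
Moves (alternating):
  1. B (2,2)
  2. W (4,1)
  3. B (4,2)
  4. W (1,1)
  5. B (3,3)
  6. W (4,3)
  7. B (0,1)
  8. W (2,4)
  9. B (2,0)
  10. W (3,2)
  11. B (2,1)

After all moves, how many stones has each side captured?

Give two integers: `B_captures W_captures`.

Move 1: B@(2,2) -> caps B=0 W=0
Move 2: W@(4,1) -> caps B=0 W=0
Move 3: B@(4,2) -> caps B=0 W=0
Move 4: W@(1,1) -> caps B=0 W=0
Move 5: B@(3,3) -> caps B=0 W=0
Move 6: W@(4,3) -> caps B=0 W=0
Move 7: B@(0,1) -> caps B=0 W=0
Move 8: W@(2,4) -> caps B=0 W=0
Move 9: B@(2,0) -> caps B=0 W=0
Move 10: W@(3,2) -> caps B=0 W=1
Move 11: B@(2,1) -> caps B=0 W=1

Answer: 0 1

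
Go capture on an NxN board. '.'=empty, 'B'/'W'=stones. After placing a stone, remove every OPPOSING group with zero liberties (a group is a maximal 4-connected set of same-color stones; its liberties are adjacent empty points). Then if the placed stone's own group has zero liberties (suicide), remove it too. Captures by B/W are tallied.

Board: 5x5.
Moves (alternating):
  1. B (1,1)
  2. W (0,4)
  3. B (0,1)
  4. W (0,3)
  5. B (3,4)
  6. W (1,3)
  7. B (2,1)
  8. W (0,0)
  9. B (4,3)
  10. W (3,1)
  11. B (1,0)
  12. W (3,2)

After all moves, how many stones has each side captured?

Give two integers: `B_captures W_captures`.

Move 1: B@(1,1) -> caps B=0 W=0
Move 2: W@(0,4) -> caps B=0 W=0
Move 3: B@(0,1) -> caps B=0 W=0
Move 4: W@(0,3) -> caps B=0 W=0
Move 5: B@(3,4) -> caps B=0 W=0
Move 6: W@(1,3) -> caps B=0 W=0
Move 7: B@(2,1) -> caps B=0 W=0
Move 8: W@(0,0) -> caps B=0 W=0
Move 9: B@(4,3) -> caps B=0 W=0
Move 10: W@(3,1) -> caps B=0 W=0
Move 11: B@(1,0) -> caps B=1 W=0
Move 12: W@(3,2) -> caps B=1 W=0

Answer: 1 0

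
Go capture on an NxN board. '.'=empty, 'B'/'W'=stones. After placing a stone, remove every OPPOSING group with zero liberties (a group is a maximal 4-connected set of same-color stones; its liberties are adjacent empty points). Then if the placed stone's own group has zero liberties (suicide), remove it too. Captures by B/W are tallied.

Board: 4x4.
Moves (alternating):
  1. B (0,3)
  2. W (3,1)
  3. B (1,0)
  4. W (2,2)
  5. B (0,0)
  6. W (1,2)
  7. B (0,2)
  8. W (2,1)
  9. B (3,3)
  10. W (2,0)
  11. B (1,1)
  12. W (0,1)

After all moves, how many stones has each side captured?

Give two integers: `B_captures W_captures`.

Move 1: B@(0,3) -> caps B=0 W=0
Move 2: W@(3,1) -> caps B=0 W=0
Move 3: B@(1,0) -> caps B=0 W=0
Move 4: W@(2,2) -> caps B=0 W=0
Move 5: B@(0,0) -> caps B=0 W=0
Move 6: W@(1,2) -> caps B=0 W=0
Move 7: B@(0,2) -> caps B=0 W=0
Move 8: W@(2,1) -> caps B=0 W=0
Move 9: B@(3,3) -> caps B=0 W=0
Move 10: W@(2,0) -> caps B=0 W=0
Move 11: B@(1,1) -> caps B=0 W=0
Move 12: W@(0,1) -> caps B=0 W=3

Answer: 0 3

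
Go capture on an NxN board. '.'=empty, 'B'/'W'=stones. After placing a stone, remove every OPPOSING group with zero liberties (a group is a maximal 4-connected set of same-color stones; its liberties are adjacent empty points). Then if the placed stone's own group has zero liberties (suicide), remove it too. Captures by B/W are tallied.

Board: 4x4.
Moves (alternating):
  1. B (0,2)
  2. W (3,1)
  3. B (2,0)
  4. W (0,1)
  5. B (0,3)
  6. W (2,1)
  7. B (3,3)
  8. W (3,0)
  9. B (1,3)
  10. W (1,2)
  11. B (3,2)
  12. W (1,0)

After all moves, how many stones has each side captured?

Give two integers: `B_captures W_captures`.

Move 1: B@(0,2) -> caps B=0 W=0
Move 2: W@(3,1) -> caps B=0 W=0
Move 3: B@(2,0) -> caps B=0 W=0
Move 4: W@(0,1) -> caps B=0 W=0
Move 5: B@(0,3) -> caps B=0 W=0
Move 6: W@(2,1) -> caps B=0 W=0
Move 7: B@(3,3) -> caps B=0 W=0
Move 8: W@(3,0) -> caps B=0 W=0
Move 9: B@(1,3) -> caps B=0 W=0
Move 10: W@(1,2) -> caps B=0 W=0
Move 11: B@(3,2) -> caps B=0 W=0
Move 12: W@(1,0) -> caps B=0 W=1

Answer: 0 1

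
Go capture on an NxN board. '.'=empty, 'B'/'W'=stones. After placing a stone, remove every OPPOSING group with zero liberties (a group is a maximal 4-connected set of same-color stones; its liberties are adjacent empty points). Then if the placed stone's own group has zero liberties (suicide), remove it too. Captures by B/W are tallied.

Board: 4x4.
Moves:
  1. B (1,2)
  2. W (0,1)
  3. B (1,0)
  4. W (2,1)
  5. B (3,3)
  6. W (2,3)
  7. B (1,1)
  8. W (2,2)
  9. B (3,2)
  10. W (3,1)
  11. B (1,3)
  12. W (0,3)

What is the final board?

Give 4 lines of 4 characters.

Move 1: B@(1,2) -> caps B=0 W=0
Move 2: W@(0,1) -> caps B=0 W=0
Move 3: B@(1,0) -> caps B=0 W=0
Move 4: W@(2,1) -> caps B=0 W=0
Move 5: B@(3,3) -> caps B=0 W=0
Move 6: W@(2,3) -> caps B=0 W=0
Move 7: B@(1,1) -> caps B=0 W=0
Move 8: W@(2,2) -> caps B=0 W=0
Move 9: B@(3,2) -> caps B=0 W=0
Move 10: W@(3,1) -> caps B=0 W=2
Move 11: B@(1,3) -> caps B=0 W=2
Move 12: W@(0,3) -> caps B=0 W=2

Answer: .W.W
BBBB
.WWW
.W..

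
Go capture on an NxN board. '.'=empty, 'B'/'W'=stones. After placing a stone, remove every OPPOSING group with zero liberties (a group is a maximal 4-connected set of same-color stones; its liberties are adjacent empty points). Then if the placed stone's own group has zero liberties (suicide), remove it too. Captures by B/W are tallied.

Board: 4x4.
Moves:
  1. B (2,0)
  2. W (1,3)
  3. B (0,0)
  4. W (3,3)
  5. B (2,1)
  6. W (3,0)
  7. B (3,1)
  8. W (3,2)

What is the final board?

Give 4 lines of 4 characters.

Move 1: B@(2,0) -> caps B=0 W=0
Move 2: W@(1,3) -> caps B=0 W=0
Move 3: B@(0,0) -> caps B=0 W=0
Move 4: W@(3,3) -> caps B=0 W=0
Move 5: B@(2,1) -> caps B=0 W=0
Move 6: W@(3,0) -> caps B=0 W=0
Move 7: B@(3,1) -> caps B=1 W=0
Move 8: W@(3,2) -> caps B=1 W=0

Answer: B...
...W
BB..
.BWW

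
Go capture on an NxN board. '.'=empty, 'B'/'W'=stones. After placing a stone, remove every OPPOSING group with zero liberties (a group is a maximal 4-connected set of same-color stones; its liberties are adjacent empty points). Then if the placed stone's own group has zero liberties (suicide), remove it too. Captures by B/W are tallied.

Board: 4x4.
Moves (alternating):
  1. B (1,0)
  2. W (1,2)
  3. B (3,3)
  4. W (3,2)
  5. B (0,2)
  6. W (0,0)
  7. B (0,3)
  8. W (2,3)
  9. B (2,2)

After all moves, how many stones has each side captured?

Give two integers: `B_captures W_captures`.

Answer: 0 1

Derivation:
Move 1: B@(1,0) -> caps B=0 W=0
Move 2: W@(1,2) -> caps B=0 W=0
Move 3: B@(3,3) -> caps B=0 W=0
Move 4: W@(3,2) -> caps B=0 W=0
Move 5: B@(0,2) -> caps B=0 W=0
Move 6: W@(0,0) -> caps B=0 W=0
Move 7: B@(0,3) -> caps B=0 W=0
Move 8: W@(2,3) -> caps B=0 W=1
Move 9: B@(2,2) -> caps B=0 W=1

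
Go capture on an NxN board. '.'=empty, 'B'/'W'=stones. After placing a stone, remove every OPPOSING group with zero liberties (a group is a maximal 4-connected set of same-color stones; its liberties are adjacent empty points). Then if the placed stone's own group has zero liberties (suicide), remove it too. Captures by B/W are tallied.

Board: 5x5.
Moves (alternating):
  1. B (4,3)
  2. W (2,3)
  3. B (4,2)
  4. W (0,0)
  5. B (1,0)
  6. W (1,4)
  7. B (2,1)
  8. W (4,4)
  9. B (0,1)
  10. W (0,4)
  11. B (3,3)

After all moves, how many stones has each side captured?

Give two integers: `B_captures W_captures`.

Answer: 1 0

Derivation:
Move 1: B@(4,3) -> caps B=0 W=0
Move 2: W@(2,3) -> caps B=0 W=0
Move 3: B@(4,2) -> caps B=0 W=0
Move 4: W@(0,0) -> caps B=0 W=0
Move 5: B@(1,0) -> caps B=0 W=0
Move 6: W@(1,4) -> caps B=0 W=0
Move 7: B@(2,1) -> caps B=0 W=0
Move 8: W@(4,4) -> caps B=0 W=0
Move 9: B@(0,1) -> caps B=1 W=0
Move 10: W@(0,4) -> caps B=1 W=0
Move 11: B@(3,3) -> caps B=1 W=0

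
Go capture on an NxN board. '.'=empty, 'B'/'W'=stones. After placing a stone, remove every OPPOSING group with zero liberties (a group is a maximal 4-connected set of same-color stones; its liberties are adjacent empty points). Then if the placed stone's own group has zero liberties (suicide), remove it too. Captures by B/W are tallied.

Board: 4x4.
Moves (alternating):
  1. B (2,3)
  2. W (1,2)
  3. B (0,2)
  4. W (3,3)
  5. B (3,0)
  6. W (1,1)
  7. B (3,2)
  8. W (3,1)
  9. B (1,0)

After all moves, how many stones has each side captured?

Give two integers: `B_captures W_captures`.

Answer: 1 0

Derivation:
Move 1: B@(2,3) -> caps B=0 W=0
Move 2: W@(1,2) -> caps B=0 W=0
Move 3: B@(0,2) -> caps B=0 W=0
Move 4: W@(3,3) -> caps B=0 W=0
Move 5: B@(3,0) -> caps B=0 W=0
Move 6: W@(1,1) -> caps B=0 W=0
Move 7: B@(3,2) -> caps B=1 W=0
Move 8: W@(3,1) -> caps B=1 W=0
Move 9: B@(1,0) -> caps B=1 W=0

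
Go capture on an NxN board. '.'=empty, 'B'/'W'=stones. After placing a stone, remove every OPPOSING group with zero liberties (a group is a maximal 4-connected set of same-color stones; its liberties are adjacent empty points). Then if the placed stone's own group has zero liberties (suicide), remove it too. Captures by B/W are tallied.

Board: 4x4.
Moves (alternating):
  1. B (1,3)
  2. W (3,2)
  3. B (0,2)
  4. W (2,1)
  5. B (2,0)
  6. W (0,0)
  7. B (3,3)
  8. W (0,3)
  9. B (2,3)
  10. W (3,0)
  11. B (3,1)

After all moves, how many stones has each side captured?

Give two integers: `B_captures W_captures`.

Move 1: B@(1,3) -> caps B=0 W=0
Move 2: W@(3,2) -> caps B=0 W=0
Move 3: B@(0,2) -> caps B=0 W=0
Move 4: W@(2,1) -> caps B=0 W=0
Move 5: B@(2,0) -> caps B=0 W=0
Move 6: W@(0,0) -> caps B=0 W=0
Move 7: B@(3,3) -> caps B=0 W=0
Move 8: W@(0,3) -> caps B=0 W=0
Move 9: B@(2,3) -> caps B=0 W=0
Move 10: W@(3,0) -> caps B=0 W=0
Move 11: B@(3,1) -> caps B=1 W=0

Answer: 1 0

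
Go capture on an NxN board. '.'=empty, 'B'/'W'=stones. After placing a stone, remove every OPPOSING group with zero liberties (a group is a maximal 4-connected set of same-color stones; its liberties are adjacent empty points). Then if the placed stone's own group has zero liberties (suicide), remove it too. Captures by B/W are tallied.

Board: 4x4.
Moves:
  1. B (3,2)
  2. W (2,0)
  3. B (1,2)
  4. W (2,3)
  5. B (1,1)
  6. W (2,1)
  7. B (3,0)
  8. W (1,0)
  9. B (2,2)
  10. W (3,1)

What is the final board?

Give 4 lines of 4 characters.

Answer: ....
WBB.
WWBW
.WB.

Derivation:
Move 1: B@(3,2) -> caps B=0 W=0
Move 2: W@(2,0) -> caps B=0 W=0
Move 3: B@(1,2) -> caps B=0 W=0
Move 4: W@(2,3) -> caps B=0 W=0
Move 5: B@(1,1) -> caps B=0 W=0
Move 6: W@(2,1) -> caps B=0 W=0
Move 7: B@(3,0) -> caps B=0 W=0
Move 8: W@(1,0) -> caps B=0 W=0
Move 9: B@(2,2) -> caps B=0 W=0
Move 10: W@(3,1) -> caps B=0 W=1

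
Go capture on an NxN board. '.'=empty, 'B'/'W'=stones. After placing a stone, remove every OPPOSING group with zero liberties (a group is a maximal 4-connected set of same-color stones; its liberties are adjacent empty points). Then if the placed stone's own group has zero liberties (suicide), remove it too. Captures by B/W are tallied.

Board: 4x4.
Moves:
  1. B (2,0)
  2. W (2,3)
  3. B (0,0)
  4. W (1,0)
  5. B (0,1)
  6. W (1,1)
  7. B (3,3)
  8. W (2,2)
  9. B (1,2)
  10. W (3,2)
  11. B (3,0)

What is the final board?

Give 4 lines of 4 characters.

Move 1: B@(2,0) -> caps B=0 W=0
Move 2: W@(2,3) -> caps B=0 W=0
Move 3: B@(0,0) -> caps B=0 W=0
Move 4: W@(1,0) -> caps B=0 W=0
Move 5: B@(0,1) -> caps B=0 W=0
Move 6: W@(1,1) -> caps B=0 W=0
Move 7: B@(3,3) -> caps B=0 W=0
Move 8: W@(2,2) -> caps B=0 W=0
Move 9: B@(1,2) -> caps B=0 W=0
Move 10: W@(3,2) -> caps B=0 W=1
Move 11: B@(3,0) -> caps B=0 W=1

Answer: BB..
WWB.
B.WW
B.W.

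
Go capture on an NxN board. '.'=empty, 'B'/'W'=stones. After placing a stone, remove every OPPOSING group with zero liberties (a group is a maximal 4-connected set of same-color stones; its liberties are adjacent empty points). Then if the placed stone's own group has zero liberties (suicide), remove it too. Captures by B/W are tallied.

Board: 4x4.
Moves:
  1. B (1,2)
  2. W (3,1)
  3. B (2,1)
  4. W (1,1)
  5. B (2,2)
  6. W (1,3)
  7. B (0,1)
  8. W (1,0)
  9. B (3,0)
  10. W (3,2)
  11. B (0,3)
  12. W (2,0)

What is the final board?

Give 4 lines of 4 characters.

Answer: .B.B
WWBW
WBB.
.WW.

Derivation:
Move 1: B@(1,2) -> caps B=0 W=0
Move 2: W@(3,1) -> caps B=0 W=0
Move 3: B@(2,1) -> caps B=0 W=0
Move 4: W@(1,1) -> caps B=0 W=0
Move 5: B@(2,2) -> caps B=0 W=0
Move 6: W@(1,3) -> caps B=0 W=0
Move 7: B@(0,1) -> caps B=0 W=0
Move 8: W@(1,0) -> caps B=0 W=0
Move 9: B@(3,0) -> caps B=0 W=0
Move 10: W@(3,2) -> caps B=0 W=0
Move 11: B@(0,3) -> caps B=0 W=0
Move 12: W@(2,0) -> caps B=0 W=1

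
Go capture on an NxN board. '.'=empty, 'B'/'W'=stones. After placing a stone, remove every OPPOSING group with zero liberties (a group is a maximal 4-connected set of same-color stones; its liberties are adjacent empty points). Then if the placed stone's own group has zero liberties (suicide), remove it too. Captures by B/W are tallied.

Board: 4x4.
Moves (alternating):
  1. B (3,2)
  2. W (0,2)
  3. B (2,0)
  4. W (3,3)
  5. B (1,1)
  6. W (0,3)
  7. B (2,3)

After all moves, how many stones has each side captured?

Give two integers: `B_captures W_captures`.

Move 1: B@(3,2) -> caps B=0 W=0
Move 2: W@(0,2) -> caps B=0 W=0
Move 3: B@(2,0) -> caps B=0 W=0
Move 4: W@(3,3) -> caps B=0 W=0
Move 5: B@(1,1) -> caps B=0 W=0
Move 6: W@(0,3) -> caps B=0 W=0
Move 7: B@(2,3) -> caps B=1 W=0

Answer: 1 0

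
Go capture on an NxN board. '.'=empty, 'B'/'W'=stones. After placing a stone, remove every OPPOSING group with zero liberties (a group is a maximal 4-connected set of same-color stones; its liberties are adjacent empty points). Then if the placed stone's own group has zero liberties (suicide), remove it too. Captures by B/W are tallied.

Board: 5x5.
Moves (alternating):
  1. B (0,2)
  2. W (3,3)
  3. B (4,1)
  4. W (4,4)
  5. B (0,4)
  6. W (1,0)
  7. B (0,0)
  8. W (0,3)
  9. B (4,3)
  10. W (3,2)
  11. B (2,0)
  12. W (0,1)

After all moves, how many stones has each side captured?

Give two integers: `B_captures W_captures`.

Answer: 0 1

Derivation:
Move 1: B@(0,2) -> caps B=0 W=0
Move 2: W@(3,3) -> caps B=0 W=0
Move 3: B@(4,1) -> caps B=0 W=0
Move 4: W@(4,4) -> caps B=0 W=0
Move 5: B@(0,4) -> caps B=0 W=0
Move 6: W@(1,0) -> caps B=0 W=0
Move 7: B@(0,0) -> caps B=0 W=0
Move 8: W@(0,3) -> caps B=0 W=0
Move 9: B@(4,3) -> caps B=0 W=0
Move 10: W@(3,2) -> caps B=0 W=0
Move 11: B@(2,0) -> caps B=0 W=0
Move 12: W@(0,1) -> caps B=0 W=1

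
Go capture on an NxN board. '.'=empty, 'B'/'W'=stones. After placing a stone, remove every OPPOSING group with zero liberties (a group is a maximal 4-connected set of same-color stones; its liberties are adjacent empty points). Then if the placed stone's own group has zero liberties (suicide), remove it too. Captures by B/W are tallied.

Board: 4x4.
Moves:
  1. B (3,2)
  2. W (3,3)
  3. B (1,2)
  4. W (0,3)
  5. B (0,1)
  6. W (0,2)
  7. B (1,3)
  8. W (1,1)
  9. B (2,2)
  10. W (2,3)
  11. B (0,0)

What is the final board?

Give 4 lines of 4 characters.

Answer: BB..
.WBB
..B.
..B.

Derivation:
Move 1: B@(3,2) -> caps B=0 W=0
Move 2: W@(3,3) -> caps B=0 W=0
Move 3: B@(1,2) -> caps B=0 W=0
Move 4: W@(0,3) -> caps B=0 W=0
Move 5: B@(0,1) -> caps B=0 W=0
Move 6: W@(0,2) -> caps B=0 W=0
Move 7: B@(1,3) -> caps B=2 W=0
Move 8: W@(1,1) -> caps B=2 W=0
Move 9: B@(2,2) -> caps B=2 W=0
Move 10: W@(2,3) -> caps B=2 W=0
Move 11: B@(0,0) -> caps B=2 W=0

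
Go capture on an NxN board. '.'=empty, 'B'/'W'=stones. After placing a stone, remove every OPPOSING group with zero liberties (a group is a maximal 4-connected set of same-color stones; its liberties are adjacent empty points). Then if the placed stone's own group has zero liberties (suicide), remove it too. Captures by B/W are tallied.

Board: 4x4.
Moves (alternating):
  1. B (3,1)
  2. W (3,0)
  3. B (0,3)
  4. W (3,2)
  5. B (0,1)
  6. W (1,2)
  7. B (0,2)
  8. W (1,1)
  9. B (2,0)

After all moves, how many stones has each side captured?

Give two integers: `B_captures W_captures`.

Answer: 1 0

Derivation:
Move 1: B@(3,1) -> caps B=0 W=0
Move 2: W@(3,0) -> caps B=0 W=0
Move 3: B@(0,3) -> caps B=0 W=0
Move 4: W@(3,2) -> caps B=0 W=0
Move 5: B@(0,1) -> caps B=0 W=0
Move 6: W@(1,2) -> caps B=0 W=0
Move 7: B@(0,2) -> caps B=0 W=0
Move 8: W@(1,1) -> caps B=0 W=0
Move 9: B@(2,0) -> caps B=1 W=0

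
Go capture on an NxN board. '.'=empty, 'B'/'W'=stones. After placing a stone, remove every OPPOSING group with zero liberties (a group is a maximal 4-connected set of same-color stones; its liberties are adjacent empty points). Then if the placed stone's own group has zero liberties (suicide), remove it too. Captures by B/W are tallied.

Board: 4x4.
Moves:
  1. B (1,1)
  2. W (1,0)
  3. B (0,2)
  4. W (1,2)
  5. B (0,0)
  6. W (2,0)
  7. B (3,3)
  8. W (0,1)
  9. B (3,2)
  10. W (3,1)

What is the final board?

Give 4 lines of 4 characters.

Move 1: B@(1,1) -> caps B=0 W=0
Move 2: W@(1,0) -> caps B=0 W=0
Move 3: B@(0,2) -> caps B=0 W=0
Move 4: W@(1,2) -> caps B=0 W=0
Move 5: B@(0,0) -> caps B=0 W=0
Move 6: W@(2,0) -> caps B=0 W=0
Move 7: B@(3,3) -> caps B=0 W=0
Move 8: W@(0,1) -> caps B=0 W=1
Move 9: B@(3,2) -> caps B=0 W=1
Move 10: W@(3,1) -> caps B=0 W=1

Answer: .WB.
WBW.
W...
.WBB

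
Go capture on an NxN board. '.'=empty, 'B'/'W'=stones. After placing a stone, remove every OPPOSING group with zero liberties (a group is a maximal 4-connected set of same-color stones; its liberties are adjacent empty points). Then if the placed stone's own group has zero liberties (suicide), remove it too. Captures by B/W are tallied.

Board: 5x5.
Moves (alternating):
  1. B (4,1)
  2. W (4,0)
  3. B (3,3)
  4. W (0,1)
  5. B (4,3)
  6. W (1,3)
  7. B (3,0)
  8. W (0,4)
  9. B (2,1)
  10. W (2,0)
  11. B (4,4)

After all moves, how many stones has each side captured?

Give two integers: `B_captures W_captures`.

Move 1: B@(4,1) -> caps B=0 W=0
Move 2: W@(4,0) -> caps B=0 W=0
Move 3: B@(3,3) -> caps B=0 W=0
Move 4: W@(0,1) -> caps B=0 W=0
Move 5: B@(4,3) -> caps B=0 W=0
Move 6: W@(1,3) -> caps B=0 W=0
Move 7: B@(3,0) -> caps B=1 W=0
Move 8: W@(0,4) -> caps B=1 W=0
Move 9: B@(2,1) -> caps B=1 W=0
Move 10: W@(2,0) -> caps B=1 W=0
Move 11: B@(4,4) -> caps B=1 W=0

Answer: 1 0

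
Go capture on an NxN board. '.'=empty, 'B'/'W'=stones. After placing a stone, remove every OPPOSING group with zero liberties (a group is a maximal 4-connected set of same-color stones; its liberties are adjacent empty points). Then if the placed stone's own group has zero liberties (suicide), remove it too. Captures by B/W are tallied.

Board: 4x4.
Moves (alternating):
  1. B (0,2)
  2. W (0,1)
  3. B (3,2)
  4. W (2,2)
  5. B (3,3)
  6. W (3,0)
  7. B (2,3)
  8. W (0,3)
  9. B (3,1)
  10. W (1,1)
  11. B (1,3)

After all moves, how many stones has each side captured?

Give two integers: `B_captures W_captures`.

Move 1: B@(0,2) -> caps B=0 W=0
Move 2: W@(0,1) -> caps B=0 W=0
Move 3: B@(3,2) -> caps B=0 W=0
Move 4: W@(2,2) -> caps B=0 W=0
Move 5: B@(3,3) -> caps B=0 W=0
Move 6: W@(3,0) -> caps B=0 W=0
Move 7: B@(2,3) -> caps B=0 W=0
Move 8: W@(0,3) -> caps B=0 W=0
Move 9: B@(3,1) -> caps B=0 W=0
Move 10: W@(1,1) -> caps B=0 W=0
Move 11: B@(1,3) -> caps B=1 W=0

Answer: 1 0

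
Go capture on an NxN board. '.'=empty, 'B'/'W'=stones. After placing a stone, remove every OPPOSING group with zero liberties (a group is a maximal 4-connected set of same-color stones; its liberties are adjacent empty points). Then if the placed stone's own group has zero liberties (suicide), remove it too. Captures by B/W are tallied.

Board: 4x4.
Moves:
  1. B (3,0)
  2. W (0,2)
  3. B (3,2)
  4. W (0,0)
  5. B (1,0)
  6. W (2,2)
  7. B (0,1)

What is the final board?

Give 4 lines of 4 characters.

Move 1: B@(3,0) -> caps B=0 W=0
Move 2: W@(0,2) -> caps B=0 W=0
Move 3: B@(3,2) -> caps B=0 W=0
Move 4: W@(0,0) -> caps B=0 W=0
Move 5: B@(1,0) -> caps B=0 W=0
Move 6: W@(2,2) -> caps B=0 W=0
Move 7: B@(0,1) -> caps B=1 W=0

Answer: .BW.
B...
..W.
B.B.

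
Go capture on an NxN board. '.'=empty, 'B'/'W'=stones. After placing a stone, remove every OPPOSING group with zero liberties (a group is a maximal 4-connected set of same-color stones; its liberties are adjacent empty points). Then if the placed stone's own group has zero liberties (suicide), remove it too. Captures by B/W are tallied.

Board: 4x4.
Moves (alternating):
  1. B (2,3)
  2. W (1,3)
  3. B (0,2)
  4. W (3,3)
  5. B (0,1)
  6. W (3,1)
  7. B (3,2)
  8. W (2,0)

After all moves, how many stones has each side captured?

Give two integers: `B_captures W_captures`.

Answer: 1 0

Derivation:
Move 1: B@(2,3) -> caps B=0 W=0
Move 2: W@(1,3) -> caps B=0 W=0
Move 3: B@(0,2) -> caps B=0 W=0
Move 4: W@(3,3) -> caps B=0 W=0
Move 5: B@(0,1) -> caps B=0 W=0
Move 6: W@(3,1) -> caps B=0 W=0
Move 7: B@(3,2) -> caps B=1 W=0
Move 8: W@(2,0) -> caps B=1 W=0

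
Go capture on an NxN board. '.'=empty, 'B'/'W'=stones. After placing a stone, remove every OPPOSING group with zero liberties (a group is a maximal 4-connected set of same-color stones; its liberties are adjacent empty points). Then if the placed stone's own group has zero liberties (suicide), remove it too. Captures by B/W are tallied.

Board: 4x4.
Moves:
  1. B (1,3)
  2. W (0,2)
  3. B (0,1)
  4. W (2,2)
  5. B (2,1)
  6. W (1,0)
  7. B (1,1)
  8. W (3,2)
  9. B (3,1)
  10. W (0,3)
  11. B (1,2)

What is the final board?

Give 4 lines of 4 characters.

Answer: .B..
WBBB
.BW.
.BW.

Derivation:
Move 1: B@(1,3) -> caps B=0 W=0
Move 2: W@(0,2) -> caps B=0 W=0
Move 3: B@(0,1) -> caps B=0 W=0
Move 4: W@(2,2) -> caps B=0 W=0
Move 5: B@(2,1) -> caps B=0 W=0
Move 6: W@(1,0) -> caps B=0 W=0
Move 7: B@(1,1) -> caps B=0 W=0
Move 8: W@(3,2) -> caps B=0 W=0
Move 9: B@(3,1) -> caps B=0 W=0
Move 10: W@(0,3) -> caps B=0 W=0
Move 11: B@(1,2) -> caps B=2 W=0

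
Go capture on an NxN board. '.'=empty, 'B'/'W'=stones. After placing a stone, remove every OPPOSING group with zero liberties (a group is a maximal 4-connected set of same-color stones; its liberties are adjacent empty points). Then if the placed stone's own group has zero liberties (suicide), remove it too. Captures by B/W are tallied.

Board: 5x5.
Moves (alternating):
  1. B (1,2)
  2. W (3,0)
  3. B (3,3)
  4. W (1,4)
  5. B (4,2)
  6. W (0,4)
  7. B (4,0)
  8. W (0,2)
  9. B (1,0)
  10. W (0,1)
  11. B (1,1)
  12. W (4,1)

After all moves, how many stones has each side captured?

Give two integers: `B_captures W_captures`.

Move 1: B@(1,2) -> caps B=0 W=0
Move 2: W@(3,0) -> caps B=0 W=0
Move 3: B@(3,3) -> caps B=0 W=0
Move 4: W@(1,4) -> caps B=0 W=0
Move 5: B@(4,2) -> caps B=0 W=0
Move 6: W@(0,4) -> caps B=0 W=0
Move 7: B@(4,0) -> caps B=0 W=0
Move 8: W@(0,2) -> caps B=0 W=0
Move 9: B@(1,0) -> caps B=0 W=0
Move 10: W@(0,1) -> caps B=0 W=0
Move 11: B@(1,1) -> caps B=0 W=0
Move 12: W@(4,1) -> caps B=0 W=1

Answer: 0 1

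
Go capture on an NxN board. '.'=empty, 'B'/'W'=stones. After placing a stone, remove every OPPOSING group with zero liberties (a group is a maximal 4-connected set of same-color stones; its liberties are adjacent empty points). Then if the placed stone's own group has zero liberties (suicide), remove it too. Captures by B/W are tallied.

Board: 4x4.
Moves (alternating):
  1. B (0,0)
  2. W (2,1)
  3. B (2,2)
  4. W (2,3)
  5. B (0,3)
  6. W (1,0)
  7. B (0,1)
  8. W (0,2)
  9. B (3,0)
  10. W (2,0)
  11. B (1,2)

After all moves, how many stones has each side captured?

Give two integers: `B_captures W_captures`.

Move 1: B@(0,0) -> caps B=0 W=0
Move 2: W@(2,1) -> caps B=0 W=0
Move 3: B@(2,2) -> caps B=0 W=0
Move 4: W@(2,3) -> caps B=0 W=0
Move 5: B@(0,3) -> caps B=0 W=0
Move 6: W@(1,0) -> caps B=0 W=0
Move 7: B@(0,1) -> caps B=0 W=0
Move 8: W@(0,2) -> caps B=0 W=0
Move 9: B@(3,0) -> caps B=0 W=0
Move 10: W@(2,0) -> caps B=0 W=0
Move 11: B@(1,2) -> caps B=1 W=0

Answer: 1 0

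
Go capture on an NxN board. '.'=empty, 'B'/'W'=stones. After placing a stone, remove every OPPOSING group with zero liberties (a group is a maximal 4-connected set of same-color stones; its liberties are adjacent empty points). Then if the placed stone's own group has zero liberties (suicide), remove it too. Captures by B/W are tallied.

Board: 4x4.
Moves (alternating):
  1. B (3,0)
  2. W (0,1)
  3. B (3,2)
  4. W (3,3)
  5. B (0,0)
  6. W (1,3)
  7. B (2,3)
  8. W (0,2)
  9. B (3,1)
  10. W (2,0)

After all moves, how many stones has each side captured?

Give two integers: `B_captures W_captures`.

Move 1: B@(3,0) -> caps B=0 W=0
Move 2: W@(0,1) -> caps B=0 W=0
Move 3: B@(3,2) -> caps B=0 W=0
Move 4: W@(3,3) -> caps B=0 W=0
Move 5: B@(0,0) -> caps B=0 W=0
Move 6: W@(1,3) -> caps B=0 W=0
Move 7: B@(2,3) -> caps B=1 W=0
Move 8: W@(0,2) -> caps B=1 W=0
Move 9: B@(3,1) -> caps B=1 W=0
Move 10: W@(2,0) -> caps B=1 W=0

Answer: 1 0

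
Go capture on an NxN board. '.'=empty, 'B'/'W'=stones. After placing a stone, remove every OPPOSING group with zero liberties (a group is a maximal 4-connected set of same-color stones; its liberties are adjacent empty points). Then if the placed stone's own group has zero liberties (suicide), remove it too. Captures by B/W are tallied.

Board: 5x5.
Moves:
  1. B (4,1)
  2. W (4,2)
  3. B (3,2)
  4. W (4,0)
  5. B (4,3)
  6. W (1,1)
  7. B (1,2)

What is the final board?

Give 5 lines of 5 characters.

Move 1: B@(4,1) -> caps B=0 W=0
Move 2: W@(4,2) -> caps B=0 W=0
Move 3: B@(3,2) -> caps B=0 W=0
Move 4: W@(4,0) -> caps B=0 W=0
Move 5: B@(4,3) -> caps B=1 W=0
Move 6: W@(1,1) -> caps B=1 W=0
Move 7: B@(1,2) -> caps B=1 W=0

Answer: .....
.WB..
.....
..B..
WB.B.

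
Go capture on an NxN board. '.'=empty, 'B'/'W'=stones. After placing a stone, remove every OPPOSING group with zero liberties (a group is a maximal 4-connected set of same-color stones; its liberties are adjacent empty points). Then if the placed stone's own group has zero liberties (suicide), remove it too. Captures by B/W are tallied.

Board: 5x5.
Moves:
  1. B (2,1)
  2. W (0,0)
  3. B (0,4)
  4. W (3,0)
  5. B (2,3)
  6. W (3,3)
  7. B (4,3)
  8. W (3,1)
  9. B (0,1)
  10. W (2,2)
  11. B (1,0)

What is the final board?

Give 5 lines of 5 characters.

Answer: .B..B
B....
.BWB.
WW.W.
...B.

Derivation:
Move 1: B@(2,1) -> caps B=0 W=0
Move 2: W@(0,0) -> caps B=0 W=0
Move 3: B@(0,4) -> caps B=0 W=0
Move 4: W@(3,0) -> caps B=0 W=0
Move 5: B@(2,3) -> caps B=0 W=0
Move 6: W@(3,3) -> caps B=0 W=0
Move 7: B@(4,3) -> caps B=0 W=0
Move 8: W@(3,1) -> caps B=0 W=0
Move 9: B@(0,1) -> caps B=0 W=0
Move 10: W@(2,2) -> caps B=0 W=0
Move 11: B@(1,0) -> caps B=1 W=0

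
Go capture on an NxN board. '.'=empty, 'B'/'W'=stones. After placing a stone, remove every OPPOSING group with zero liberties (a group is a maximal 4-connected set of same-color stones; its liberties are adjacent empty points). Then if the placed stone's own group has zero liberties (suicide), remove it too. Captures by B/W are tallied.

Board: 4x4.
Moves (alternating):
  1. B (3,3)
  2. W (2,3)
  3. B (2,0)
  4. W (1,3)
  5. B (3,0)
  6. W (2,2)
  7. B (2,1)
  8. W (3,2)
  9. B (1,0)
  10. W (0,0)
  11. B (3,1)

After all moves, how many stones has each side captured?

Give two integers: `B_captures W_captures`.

Answer: 0 1

Derivation:
Move 1: B@(3,3) -> caps B=0 W=0
Move 2: W@(2,3) -> caps B=0 W=0
Move 3: B@(2,0) -> caps B=0 W=0
Move 4: W@(1,3) -> caps B=0 W=0
Move 5: B@(3,0) -> caps B=0 W=0
Move 6: W@(2,2) -> caps B=0 W=0
Move 7: B@(2,1) -> caps B=0 W=0
Move 8: W@(3,2) -> caps B=0 W=1
Move 9: B@(1,0) -> caps B=0 W=1
Move 10: W@(0,0) -> caps B=0 W=1
Move 11: B@(3,1) -> caps B=0 W=1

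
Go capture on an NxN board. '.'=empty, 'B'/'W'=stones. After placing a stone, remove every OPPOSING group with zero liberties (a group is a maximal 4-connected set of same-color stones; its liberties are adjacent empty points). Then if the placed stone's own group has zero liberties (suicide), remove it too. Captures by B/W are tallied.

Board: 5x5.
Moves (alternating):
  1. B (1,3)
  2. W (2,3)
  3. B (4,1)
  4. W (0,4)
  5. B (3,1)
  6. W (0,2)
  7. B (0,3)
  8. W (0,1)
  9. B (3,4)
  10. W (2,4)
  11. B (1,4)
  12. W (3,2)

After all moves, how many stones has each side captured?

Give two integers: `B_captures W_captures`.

Move 1: B@(1,3) -> caps B=0 W=0
Move 2: W@(2,3) -> caps B=0 W=0
Move 3: B@(4,1) -> caps B=0 W=0
Move 4: W@(0,4) -> caps B=0 W=0
Move 5: B@(3,1) -> caps B=0 W=0
Move 6: W@(0,2) -> caps B=0 W=0
Move 7: B@(0,3) -> caps B=0 W=0
Move 8: W@(0,1) -> caps B=0 W=0
Move 9: B@(3,4) -> caps B=0 W=0
Move 10: W@(2,4) -> caps B=0 W=0
Move 11: B@(1,4) -> caps B=1 W=0
Move 12: W@(3,2) -> caps B=1 W=0

Answer: 1 0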